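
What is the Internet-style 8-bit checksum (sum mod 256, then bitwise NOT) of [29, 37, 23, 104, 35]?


Sum = 228 mod 256 = 228
Complement = 27

27


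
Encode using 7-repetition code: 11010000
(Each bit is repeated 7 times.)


Each bit -> 7 copies

11111111111111000000011111110000000000000000000000000000


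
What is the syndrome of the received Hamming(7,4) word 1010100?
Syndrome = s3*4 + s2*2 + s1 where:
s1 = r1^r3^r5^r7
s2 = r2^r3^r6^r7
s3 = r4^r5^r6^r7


s1=1, s2=1, s3=1

Syndrome = 7 (error at position 7)


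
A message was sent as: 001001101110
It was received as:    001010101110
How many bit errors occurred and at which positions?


XOR: 000011000000

2 error(s) at position(s): 4, 5


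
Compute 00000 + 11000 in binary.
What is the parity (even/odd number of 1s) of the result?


00000 = 0
11000 = 24
Sum = 24 = 11000
1s count = 2

even parity (2 ones in 11000)


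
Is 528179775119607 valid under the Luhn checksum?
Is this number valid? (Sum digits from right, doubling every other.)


Luhn sum = 77
77 mod 10 = 7

Invalid (Luhn sum mod 10 = 7)


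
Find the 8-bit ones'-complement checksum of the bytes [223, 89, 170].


Sum = 482 mod 256 = 226
Complement = 29

29


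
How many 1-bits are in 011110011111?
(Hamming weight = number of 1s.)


Counting 1s in 011110011111

9


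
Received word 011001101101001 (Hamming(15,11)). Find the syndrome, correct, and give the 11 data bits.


Syndrome = 0: no error detected

Data: 10111101001 (no errors)


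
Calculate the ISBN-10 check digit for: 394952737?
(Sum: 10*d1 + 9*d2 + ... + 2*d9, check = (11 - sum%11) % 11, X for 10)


Weighted sum: 297
297 mod 11 = 0

Check digit: 0


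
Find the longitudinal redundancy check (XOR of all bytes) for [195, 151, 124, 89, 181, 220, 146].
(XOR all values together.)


XOR chain: 195 ^ 151 ^ 124 ^ 89 ^ 181 ^ 220 ^ 146 = 138

138


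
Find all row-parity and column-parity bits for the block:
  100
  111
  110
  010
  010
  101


Row parities: 110110
Column parities: 000

Row P: 110110, Col P: 000, Corner: 0


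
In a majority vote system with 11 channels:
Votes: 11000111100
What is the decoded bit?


Ones: 6 out of 11
Threshold: 6

1 (6/11 voted 1)


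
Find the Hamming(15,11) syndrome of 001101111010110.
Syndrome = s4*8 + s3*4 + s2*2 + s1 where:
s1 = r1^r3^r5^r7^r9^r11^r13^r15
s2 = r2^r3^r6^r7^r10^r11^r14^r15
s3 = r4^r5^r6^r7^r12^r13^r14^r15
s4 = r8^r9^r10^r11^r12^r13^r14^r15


s1=1, s2=1, s3=1, s4=1

Syndrome = 15 (error at position 15)


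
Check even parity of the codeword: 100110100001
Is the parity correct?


Number of 1s: 5

No, parity error (5 ones)


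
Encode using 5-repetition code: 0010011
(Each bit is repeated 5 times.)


Each bit -> 5 copies

00000000001111100000000001111111111


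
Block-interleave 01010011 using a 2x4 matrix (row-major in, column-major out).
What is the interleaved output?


Matrix:
  0101
  0011
Read columns: 00100111

00100111


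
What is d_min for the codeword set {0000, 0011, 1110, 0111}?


Comparing all pairs, minimum distance: 1
Can detect 0 errors, correct 0 errors

1


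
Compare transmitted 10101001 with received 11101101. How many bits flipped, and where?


XOR: 01000100

2 error(s) at position(s): 1, 5


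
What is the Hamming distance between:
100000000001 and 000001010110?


XOR: 100001010111
Count of 1s: 6

6


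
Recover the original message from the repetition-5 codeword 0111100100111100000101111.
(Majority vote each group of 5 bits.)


Groups: 01111, 00100, 11110, 00001, 01111
Majority votes: 10101

10101


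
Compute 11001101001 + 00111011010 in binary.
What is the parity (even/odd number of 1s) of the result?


11001101001 = 1641
00111011010 = 474
Sum = 2115 = 100001000011
1s count = 4

even parity (4 ones in 100001000011)


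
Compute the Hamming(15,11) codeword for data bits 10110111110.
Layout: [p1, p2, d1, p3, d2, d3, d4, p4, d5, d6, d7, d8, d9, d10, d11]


Parity bits: p1=0, p2=0, p3=1, p4=1

001101110111110


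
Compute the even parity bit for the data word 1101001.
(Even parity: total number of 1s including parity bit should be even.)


Number of 1s in data: 4
Parity bit: 0

0


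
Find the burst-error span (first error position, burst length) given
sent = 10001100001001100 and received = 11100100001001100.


XOR: 01101000000000000

Burst at position 1, length 4


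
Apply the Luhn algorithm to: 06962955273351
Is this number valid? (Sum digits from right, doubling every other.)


Luhn sum = 62
62 mod 10 = 2

Invalid (Luhn sum mod 10 = 2)


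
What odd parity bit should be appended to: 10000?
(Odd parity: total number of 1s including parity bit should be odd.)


Number of 1s in data: 1
Parity bit: 0

0


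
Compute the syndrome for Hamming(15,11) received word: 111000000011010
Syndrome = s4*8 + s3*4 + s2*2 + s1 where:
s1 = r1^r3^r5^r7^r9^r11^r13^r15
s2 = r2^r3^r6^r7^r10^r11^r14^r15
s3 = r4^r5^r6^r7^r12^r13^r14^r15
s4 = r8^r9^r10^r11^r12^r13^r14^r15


s1=1, s2=0, s3=0, s4=1

Syndrome = 9 (error at position 9)


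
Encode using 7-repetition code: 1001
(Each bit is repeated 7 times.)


Each bit -> 7 copies

1111111000000000000001111111


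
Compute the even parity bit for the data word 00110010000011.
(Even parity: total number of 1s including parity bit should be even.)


Number of 1s in data: 5
Parity bit: 1

1


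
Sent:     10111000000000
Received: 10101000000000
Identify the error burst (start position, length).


XOR: 00010000000000

Burst at position 3, length 1


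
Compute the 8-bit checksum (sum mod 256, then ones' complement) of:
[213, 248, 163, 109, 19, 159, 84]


Sum = 995 mod 256 = 227
Complement = 28

28


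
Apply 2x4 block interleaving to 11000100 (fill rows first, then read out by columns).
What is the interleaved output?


Matrix:
  1100
  0100
Read columns: 10110000

10110000


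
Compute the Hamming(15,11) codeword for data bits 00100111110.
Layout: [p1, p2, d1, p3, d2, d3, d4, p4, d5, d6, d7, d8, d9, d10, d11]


Parity bits: p1=0, p2=0, p3=0, p4=1

000001010111110


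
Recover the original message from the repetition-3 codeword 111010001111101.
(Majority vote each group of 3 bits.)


Groups: 111, 010, 001, 111, 101
Majority votes: 10011

10011


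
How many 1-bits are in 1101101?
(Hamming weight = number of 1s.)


Counting 1s in 1101101

5


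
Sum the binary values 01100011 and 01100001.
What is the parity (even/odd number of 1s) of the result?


01100011 = 99
01100001 = 97
Sum = 196 = 11000100
1s count = 3

odd parity (3 ones in 11000100)


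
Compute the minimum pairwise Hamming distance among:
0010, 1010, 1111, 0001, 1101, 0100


Comparing all pairs, minimum distance: 1
Can detect 0 errors, correct 0 errors

1


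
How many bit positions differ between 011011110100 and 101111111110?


XOR: 110100001010
Count of 1s: 5

5


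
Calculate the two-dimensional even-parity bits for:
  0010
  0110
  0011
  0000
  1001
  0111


Row parities: 100001
Column parities: 1001

Row P: 100001, Col P: 1001, Corner: 0


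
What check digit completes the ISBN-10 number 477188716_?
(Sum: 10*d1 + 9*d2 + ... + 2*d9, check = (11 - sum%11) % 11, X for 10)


Weighted sum: 297
297 mod 11 = 0

Check digit: 0


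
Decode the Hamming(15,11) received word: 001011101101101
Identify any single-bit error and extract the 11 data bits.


Syndrome = 10: error at position 10

Data: 11111001101 (corrected bit 10)


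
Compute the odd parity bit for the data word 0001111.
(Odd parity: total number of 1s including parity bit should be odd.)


Number of 1s in data: 4
Parity bit: 1

1


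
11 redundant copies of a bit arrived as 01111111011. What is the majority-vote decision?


Ones: 9 out of 11
Threshold: 6

1 (9/11 voted 1)


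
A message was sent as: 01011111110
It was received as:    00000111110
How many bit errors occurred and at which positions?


XOR: 01011000000

3 error(s) at position(s): 1, 3, 4


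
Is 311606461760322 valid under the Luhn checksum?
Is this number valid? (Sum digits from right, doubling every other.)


Luhn sum = 40
40 mod 10 = 0

Valid (Luhn sum mod 10 = 0)


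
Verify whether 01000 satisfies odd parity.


Number of 1s: 1

Yes, parity is correct (1 ones)


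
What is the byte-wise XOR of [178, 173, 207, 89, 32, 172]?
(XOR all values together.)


XOR chain: 178 ^ 173 ^ 207 ^ 89 ^ 32 ^ 172 = 5

5


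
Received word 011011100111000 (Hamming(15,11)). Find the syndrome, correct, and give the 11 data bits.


Syndrome = 8: error at position 8

Data: 11110111000 (corrected bit 8)


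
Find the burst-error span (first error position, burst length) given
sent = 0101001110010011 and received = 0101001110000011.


XOR: 0000000000010000

Burst at position 11, length 1


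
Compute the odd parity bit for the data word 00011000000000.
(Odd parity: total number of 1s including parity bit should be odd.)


Number of 1s in data: 2
Parity bit: 1

1


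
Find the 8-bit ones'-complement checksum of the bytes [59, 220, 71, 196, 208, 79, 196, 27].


Sum = 1056 mod 256 = 32
Complement = 223

223


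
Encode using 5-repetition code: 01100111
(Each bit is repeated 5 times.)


Each bit -> 5 copies

0000011111111110000000000111111111111111


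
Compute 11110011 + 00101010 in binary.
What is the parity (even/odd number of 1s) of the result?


11110011 = 243
00101010 = 42
Sum = 285 = 100011101
1s count = 5

odd parity (5 ones in 100011101)


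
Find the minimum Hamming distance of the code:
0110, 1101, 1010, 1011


Comparing all pairs, minimum distance: 1
Can detect 0 errors, correct 0 errors

1


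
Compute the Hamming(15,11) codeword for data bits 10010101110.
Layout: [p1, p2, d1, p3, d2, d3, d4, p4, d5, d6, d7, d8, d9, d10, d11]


Parity bits: p1=1, p2=0, p3=0, p4=0

101000100101110


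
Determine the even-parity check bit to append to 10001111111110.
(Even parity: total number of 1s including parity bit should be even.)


Number of 1s in data: 10
Parity bit: 0

0


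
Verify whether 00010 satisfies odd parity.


Number of 1s: 1

Yes, parity is correct (1 ones)


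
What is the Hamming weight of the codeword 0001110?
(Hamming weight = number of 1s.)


Counting 1s in 0001110

3


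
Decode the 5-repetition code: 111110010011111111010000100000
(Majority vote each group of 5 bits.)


Groups: 11111, 00100, 11111, 11101, 00001, 00000
Majority votes: 101100

101100


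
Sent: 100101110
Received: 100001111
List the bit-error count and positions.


XOR: 000100001

2 error(s) at position(s): 3, 8


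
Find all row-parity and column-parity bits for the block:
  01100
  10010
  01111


Row parities: 000
Column parities: 10001

Row P: 000, Col P: 10001, Corner: 0


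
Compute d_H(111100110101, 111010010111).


XOR: 000110100010
Count of 1s: 4

4


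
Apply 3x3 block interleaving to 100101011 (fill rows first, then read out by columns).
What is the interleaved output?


Matrix:
  100
  101
  011
Read columns: 110001011

110001011


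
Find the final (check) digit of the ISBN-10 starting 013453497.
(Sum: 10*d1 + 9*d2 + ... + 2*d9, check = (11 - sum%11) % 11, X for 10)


Weighted sum: 163
163 mod 11 = 9

Check digit: 2


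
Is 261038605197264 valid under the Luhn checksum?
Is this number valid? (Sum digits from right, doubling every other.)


Luhn sum = 52
52 mod 10 = 2

Invalid (Luhn sum mod 10 = 2)


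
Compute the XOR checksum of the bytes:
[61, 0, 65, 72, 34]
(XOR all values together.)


XOR chain: 61 ^ 0 ^ 65 ^ 72 ^ 34 = 22

22


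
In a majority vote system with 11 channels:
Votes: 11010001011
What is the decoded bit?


Ones: 6 out of 11
Threshold: 6

1 (6/11 voted 1)


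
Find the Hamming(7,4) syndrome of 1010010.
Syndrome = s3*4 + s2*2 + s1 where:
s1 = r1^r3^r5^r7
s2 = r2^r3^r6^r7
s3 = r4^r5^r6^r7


s1=0, s2=0, s3=1

Syndrome = 4 (error at position 4)


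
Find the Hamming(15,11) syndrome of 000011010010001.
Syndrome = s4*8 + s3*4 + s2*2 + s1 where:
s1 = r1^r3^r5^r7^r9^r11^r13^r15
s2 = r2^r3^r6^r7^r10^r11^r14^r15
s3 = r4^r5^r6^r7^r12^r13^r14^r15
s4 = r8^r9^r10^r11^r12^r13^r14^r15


s1=1, s2=1, s3=1, s4=1

Syndrome = 15 (error at position 15)


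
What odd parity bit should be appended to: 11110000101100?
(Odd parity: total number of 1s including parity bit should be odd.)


Number of 1s in data: 7
Parity bit: 0

0


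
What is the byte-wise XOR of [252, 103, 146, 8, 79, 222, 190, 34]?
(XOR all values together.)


XOR chain: 252 ^ 103 ^ 146 ^ 8 ^ 79 ^ 222 ^ 190 ^ 34 = 12

12


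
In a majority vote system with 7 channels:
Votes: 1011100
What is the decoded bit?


Ones: 4 out of 7
Threshold: 4

1 (4/7 voted 1)


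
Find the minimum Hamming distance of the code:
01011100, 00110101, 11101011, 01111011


Comparing all pairs, minimum distance: 2
Can detect 1 errors, correct 0 errors

2


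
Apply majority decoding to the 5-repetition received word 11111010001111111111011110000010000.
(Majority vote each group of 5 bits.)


Groups: 11111, 01000, 11111, 11111, 01111, 00000, 10000
Majority votes: 1011100

1011100


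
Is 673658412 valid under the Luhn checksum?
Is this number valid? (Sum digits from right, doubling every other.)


Luhn sum = 37
37 mod 10 = 7

Invalid (Luhn sum mod 10 = 7)


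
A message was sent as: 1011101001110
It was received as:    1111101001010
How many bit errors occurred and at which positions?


XOR: 0100000000100

2 error(s) at position(s): 1, 10


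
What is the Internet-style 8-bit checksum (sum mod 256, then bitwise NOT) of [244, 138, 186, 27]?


Sum = 595 mod 256 = 83
Complement = 172

172


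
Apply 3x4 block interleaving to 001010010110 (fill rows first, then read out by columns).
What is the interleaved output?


Matrix:
  0010
  1001
  0110
Read columns: 010001101010

010001101010


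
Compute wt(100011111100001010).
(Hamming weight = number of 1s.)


Counting 1s in 100011111100001010

9


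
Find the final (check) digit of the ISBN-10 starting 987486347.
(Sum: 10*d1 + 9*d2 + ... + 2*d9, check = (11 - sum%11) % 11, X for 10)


Weighted sum: 362
362 mod 11 = 10

Check digit: 1


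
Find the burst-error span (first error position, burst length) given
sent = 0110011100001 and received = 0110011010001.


XOR: 0000000110000

Burst at position 7, length 2


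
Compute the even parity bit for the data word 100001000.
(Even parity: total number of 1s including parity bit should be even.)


Number of 1s in data: 2
Parity bit: 0

0


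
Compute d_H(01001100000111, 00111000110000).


XOR: 01110100110111
Count of 1s: 9

9


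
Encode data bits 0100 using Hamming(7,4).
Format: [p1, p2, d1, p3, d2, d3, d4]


Parity bits: p1=1, p2=0, p3=1

1001100


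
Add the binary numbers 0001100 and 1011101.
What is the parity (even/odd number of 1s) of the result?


0001100 = 12
1011101 = 93
Sum = 105 = 1101001
1s count = 4

even parity (4 ones in 1101001)


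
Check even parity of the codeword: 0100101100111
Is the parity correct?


Number of 1s: 7

No, parity error (7 ones)


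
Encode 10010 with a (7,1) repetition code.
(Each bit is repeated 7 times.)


Each bit -> 7 copies

11111110000000000000011111110000000


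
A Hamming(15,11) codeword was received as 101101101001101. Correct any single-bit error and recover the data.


Syndrome = 0: no error detected

Data: 10111001101 (no errors)


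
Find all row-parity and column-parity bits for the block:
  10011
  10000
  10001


Row parities: 110
Column parities: 10010

Row P: 110, Col P: 10010, Corner: 0


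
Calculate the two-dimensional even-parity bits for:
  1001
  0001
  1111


Row parities: 010
Column parities: 0111

Row P: 010, Col P: 0111, Corner: 1


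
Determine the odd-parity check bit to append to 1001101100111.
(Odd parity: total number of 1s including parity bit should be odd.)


Number of 1s in data: 8
Parity bit: 1

1


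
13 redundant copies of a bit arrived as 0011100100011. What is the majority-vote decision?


Ones: 6 out of 13
Threshold: 7

0 (6/13 voted 1)


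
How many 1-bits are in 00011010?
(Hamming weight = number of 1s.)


Counting 1s in 00011010

3


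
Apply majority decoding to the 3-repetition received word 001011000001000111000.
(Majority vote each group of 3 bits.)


Groups: 001, 011, 000, 001, 000, 111, 000
Majority votes: 0100010

0100010


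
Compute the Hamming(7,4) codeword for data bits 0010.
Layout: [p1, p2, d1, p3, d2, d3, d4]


Parity bits: p1=0, p2=1, p3=1

0101010


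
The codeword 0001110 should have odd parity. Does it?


Number of 1s: 3

Yes, parity is correct (3 ones)


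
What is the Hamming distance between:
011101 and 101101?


XOR: 110000
Count of 1s: 2

2


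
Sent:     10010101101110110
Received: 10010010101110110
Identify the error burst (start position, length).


XOR: 00000111000000000

Burst at position 5, length 3


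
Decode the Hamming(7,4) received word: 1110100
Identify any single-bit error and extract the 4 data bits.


Syndrome = 5: error at position 5

Data: 1000 (corrected bit 5)


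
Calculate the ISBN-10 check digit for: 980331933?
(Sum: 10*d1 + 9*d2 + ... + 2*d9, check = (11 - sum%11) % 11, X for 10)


Weighted sum: 257
257 mod 11 = 4

Check digit: 7


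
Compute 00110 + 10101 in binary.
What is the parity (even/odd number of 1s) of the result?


00110 = 6
10101 = 21
Sum = 27 = 11011
1s count = 4

even parity (4 ones in 11011)


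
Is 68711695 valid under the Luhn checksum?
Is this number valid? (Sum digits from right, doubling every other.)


Luhn sum = 39
39 mod 10 = 9

Invalid (Luhn sum mod 10 = 9)


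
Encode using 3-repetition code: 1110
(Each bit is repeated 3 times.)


Each bit -> 3 copies

111111111000


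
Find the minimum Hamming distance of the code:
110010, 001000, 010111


Comparing all pairs, minimum distance: 3
Can detect 2 errors, correct 1 errors

3


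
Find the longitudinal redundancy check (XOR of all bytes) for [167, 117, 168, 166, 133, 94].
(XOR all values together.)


XOR chain: 167 ^ 117 ^ 168 ^ 166 ^ 133 ^ 94 = 7

7


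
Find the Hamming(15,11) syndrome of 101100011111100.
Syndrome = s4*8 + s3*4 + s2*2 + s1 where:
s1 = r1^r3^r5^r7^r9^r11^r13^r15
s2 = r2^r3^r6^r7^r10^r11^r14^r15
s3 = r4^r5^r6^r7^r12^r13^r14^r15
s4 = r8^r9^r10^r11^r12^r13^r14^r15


s1=1, s2=1, s3=1, s4=0

Syndrome = 7 (error at position 7)


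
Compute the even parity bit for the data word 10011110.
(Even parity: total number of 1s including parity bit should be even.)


Number of 1s in data: 5
Parity bit: 1

1


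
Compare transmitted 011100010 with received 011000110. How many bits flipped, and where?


XOR: 000100100

2 error(s) at position(s): 3, 6


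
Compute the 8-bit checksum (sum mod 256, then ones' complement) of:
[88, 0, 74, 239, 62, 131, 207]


Sum = 801 mod 256 = 33
Complement = 222

222


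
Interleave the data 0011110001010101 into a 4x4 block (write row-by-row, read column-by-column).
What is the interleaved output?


Matrix:
  0011
  1100
  0101
  0101
Read columns: 0100011110001011

0100011110001011


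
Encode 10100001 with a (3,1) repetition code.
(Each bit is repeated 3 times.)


Each bit -> 3 copies

111000111000000000000111


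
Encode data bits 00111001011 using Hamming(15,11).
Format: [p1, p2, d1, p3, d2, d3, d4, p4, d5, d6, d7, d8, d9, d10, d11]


Parity bits: p1=1, p2=0, p3=1, p4=0

100101101001011


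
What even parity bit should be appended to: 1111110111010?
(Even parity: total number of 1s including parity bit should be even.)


Number of 1s in data: 10
Parity bit: 0

0


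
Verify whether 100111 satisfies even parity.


Number of 1s: 4

Yes, parity is correct (4 ones)


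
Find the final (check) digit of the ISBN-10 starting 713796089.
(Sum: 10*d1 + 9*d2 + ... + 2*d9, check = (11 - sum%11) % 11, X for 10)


Weighted sum: 278
278 mod 11 = 3

Check digit: 8


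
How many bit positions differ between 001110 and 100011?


XOR: 101101
Count of 1s: 4

4


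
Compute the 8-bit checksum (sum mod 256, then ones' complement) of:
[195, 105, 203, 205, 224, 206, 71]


Sum = 1209 mod 256 = 185
Complement = 70

70


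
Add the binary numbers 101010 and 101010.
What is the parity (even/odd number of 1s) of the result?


101010 = 42
101010 = 42
Sum = 84 = 1010100
1s count = 3

odd parity (3 ones in 1010100)


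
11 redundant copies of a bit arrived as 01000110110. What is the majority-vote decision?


Ones: 5 out of 11
Threshold: 6

0 (5/11 voted 1)


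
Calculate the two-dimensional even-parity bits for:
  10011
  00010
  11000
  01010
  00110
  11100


Row parities: 110001
Column parities: 11001

Row P: 110001, Col P: 11001, Corner: 1


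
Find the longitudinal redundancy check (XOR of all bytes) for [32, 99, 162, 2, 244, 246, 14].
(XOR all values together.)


XOR chain: 32 ^ 99 ^ 162 ^ 2 ^ 244 ^ 246 ^ 14 = 239

239


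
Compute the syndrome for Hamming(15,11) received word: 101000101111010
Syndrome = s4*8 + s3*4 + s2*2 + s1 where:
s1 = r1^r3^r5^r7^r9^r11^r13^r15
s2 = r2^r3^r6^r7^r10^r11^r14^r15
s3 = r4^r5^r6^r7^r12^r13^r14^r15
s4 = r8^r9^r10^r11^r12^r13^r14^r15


s1=1, s2=1, s3=1, s4=1

Syndrome = 15 (error at position 15)


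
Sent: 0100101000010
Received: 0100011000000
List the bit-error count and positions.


XOR: 0000110000010

3 error(s) at position(s): 4, 5, 11


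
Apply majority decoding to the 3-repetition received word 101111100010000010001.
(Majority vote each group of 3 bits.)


Groups: 101, 111, 100, 010, 000, 010, 001
Majority votes: 1100000

1100000


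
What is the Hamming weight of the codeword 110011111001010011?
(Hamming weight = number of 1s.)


Counting 1s in 110011111001010011

11


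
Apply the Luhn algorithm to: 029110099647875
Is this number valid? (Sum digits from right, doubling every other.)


Luhn sum = 64
64 mod 10 = 4

Invalid (Luhn sum mod 10 = 4)


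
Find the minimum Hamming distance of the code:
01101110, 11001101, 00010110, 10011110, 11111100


Comparing all pairs, minimum distance: 2
Can detect 1 errors, correct 0 errors

2


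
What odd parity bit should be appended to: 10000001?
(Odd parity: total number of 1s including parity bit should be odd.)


Number of 1s in data: 2
Parity bit: 1

1


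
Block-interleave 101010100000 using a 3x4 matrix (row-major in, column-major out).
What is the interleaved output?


Matrix:
  1010
  1010
  0000
Read columns: 110000110000

110000110000


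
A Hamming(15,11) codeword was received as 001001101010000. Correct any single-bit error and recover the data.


Syndrome = 0: no error detected

Data: 10111010000 (no errors)


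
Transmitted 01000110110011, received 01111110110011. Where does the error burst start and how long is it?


XOR: 00111000000000

Burst at position 2, length 3


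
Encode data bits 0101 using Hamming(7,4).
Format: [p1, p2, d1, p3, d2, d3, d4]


Parity bits: p1=0, p2=1, p3=0

0100101


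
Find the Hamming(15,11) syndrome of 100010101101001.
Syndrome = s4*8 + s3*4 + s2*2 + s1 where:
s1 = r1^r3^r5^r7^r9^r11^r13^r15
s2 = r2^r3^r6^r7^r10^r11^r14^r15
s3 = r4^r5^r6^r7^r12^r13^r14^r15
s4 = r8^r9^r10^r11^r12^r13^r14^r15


s1=1, s2=1, s3=0, s4=0

Syndrome = 3 (error at position 3)


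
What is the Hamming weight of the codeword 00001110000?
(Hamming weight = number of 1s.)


Counting 1s in 00001110000

3


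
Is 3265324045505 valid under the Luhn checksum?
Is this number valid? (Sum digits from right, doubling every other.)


Luhn sum = 40
40 mod 10 = 0

Valid (Luhn sum mod 10 = 0)


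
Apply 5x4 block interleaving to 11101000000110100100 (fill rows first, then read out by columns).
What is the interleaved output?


Matrix:
  1110
  1000
  0001
  1010
  0100
Read columns: 11010100011001000100

11010100011001000100


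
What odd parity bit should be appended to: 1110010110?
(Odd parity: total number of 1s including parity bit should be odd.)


Number of 1s in data: 6
Parity bit: 1

1


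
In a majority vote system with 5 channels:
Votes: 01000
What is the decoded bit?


Ones: 1 out of 5
Threshold: 3

0 (1/5 voted 1)


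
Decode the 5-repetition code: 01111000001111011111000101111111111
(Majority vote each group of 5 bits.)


Groups: 01111, 00000, 11110, 11111, 00010, 11111, 11111
Majority votes: 1011011

1011011


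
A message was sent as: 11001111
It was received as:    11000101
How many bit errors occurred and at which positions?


XOR: 00001010

2 error(s) at position(s): 4, 6


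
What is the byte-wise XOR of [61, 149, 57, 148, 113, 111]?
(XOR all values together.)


XOR chain: 61 ^ 149 ^ 57 ^ 148 ^ 113 ^ 111 = 27

27


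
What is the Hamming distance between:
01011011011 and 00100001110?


XOR: 01111010101
Count of 1s: 7

7


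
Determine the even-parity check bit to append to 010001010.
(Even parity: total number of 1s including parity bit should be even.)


Number of 1s in data: 3
Parity bit: 1

1


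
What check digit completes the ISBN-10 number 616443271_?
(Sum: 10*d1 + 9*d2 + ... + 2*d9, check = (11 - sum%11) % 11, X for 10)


Weighted sum: 215
215 mod 11 = 6

Check digit: 5


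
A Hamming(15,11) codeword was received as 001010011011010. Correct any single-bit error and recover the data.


Syndrome = 14: error at position 14

Data: 11001011000 (corrected bit 14)


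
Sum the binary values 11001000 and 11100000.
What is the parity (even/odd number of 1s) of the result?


11001000 = 200
11100000 = 224
Sum = 424 = 110101000
1s count = 4

even parity (4 ones in 110101000)


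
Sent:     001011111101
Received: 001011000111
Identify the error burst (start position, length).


XOR: 000000111010

Burst at position 6, length 5


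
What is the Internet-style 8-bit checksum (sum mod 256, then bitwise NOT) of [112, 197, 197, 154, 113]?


Sum = 773 mod 256 = 5
Complement = 250

250


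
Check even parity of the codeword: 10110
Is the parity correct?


Number of 1s: 3

No, parity error (3 ones)


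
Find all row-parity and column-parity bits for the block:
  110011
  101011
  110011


Row parities: 000
Column parities: 101011

Row P: 000, Col P: 101011, Corner: 0


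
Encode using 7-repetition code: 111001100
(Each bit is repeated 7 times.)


Each bit -> 7 copies

111111111111111111111000000000000001111111111111100000000000000


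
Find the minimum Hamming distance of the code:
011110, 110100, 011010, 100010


Comparing all pairs, minimum distance: 1
Can detect 0 errors, correct 0 errors

1


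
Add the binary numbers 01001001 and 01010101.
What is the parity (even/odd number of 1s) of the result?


01001001 = 73
01010101 = 85
Sum = 158 = 10011110
1s count = 5

odd parity (5 ones in 10011110)


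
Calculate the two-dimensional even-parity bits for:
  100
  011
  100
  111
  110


Row parities: 10110
Column parities: 010

Row P: 10110, Col P: 010, Corner: 1


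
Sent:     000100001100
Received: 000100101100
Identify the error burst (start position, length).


XOR: 000000100000

Burst at position 6, length 1


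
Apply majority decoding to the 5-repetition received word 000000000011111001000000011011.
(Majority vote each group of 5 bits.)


Groups: 00000, 00000, 11111, 00100, 00000, 11011
Majority votes: 001001

001001


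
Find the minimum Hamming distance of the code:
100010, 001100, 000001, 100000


Comparing all pairs, minimum distance: 1
Can detect 0 errors, correct 0 errors

1


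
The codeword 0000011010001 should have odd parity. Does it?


Number of 1s: 4

No, parity error (4 ones)


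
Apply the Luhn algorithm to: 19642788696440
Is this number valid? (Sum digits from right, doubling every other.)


Luhn sum = 71
71 mod 10 = 1

Invalid (Luhn sum mod 10 = 1)


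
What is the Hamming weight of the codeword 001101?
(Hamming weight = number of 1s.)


Counting 1s in 001101

3


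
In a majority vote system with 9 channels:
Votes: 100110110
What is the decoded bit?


Ones: 5 out of 9
Threshold: 5

1 (5/9 voted 1)


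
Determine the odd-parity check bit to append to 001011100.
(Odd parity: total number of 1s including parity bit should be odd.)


Number of 1s in data: 4
Parity bit: 1

1


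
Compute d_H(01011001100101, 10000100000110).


XOR: 11011101100011
Count of 1s: 9

9


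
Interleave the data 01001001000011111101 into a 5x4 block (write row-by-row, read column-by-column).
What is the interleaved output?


Matrix:
  0100
  1001
  0000
  1111
  1101
Read columns: 01011100110001001011

01011100110001001011


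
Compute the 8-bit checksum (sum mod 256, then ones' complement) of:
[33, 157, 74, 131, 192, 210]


Sum = 797 mod 256 = 29
Complement = 226

226


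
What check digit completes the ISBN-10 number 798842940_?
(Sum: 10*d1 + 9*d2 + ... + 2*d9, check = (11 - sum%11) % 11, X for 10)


Weighted sum: 353
353 mod 11 = 1

Check digit: X


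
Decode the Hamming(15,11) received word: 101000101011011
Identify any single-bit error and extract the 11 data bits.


Syndrome = 10: error at position 10

Data: 10011111011 (corrected bit 10)


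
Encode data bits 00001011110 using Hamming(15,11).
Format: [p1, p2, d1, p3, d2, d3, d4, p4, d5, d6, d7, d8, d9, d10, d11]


Parity bits: p1=1, p2=0, p3=1, p4=1

100100011011110


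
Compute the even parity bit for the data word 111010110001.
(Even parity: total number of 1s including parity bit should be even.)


Number of 1s in data: 7
Parity bit: 1

1


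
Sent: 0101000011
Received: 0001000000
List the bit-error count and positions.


XOR: 0100000011

3 error(s) at position(s): 1, 8, 9


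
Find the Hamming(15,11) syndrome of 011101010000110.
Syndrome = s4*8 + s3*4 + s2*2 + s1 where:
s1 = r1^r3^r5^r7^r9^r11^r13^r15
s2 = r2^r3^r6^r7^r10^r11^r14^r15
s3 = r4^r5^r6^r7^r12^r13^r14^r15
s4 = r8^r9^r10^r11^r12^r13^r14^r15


s1=0, s2=0, s3=0, s4=1

Syndrome = 8 (error at position 8)


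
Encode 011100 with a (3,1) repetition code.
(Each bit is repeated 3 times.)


Each bit -> 3 copies

000111111111000000


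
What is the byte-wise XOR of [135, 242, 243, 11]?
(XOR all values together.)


XOR chain: 135 ^ 242 ^ 243 ^ 11 = 141

141


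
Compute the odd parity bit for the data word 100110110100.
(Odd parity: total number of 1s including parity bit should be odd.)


Number of 1s in data: 6
Parity bit: 1

1


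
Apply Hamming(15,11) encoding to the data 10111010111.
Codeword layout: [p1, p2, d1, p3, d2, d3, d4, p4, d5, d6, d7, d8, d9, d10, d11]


Parity bits: p1=0, p2=0, p3=1, p4=1

001101111010111


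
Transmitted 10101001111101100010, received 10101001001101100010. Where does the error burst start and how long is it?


XOR: 00000000110000000000

Burst at position 8, length 2


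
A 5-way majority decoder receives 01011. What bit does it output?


Ones: 3 out of 5
Threshold: 3

1 (3/5 voted 1)


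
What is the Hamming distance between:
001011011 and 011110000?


XOR: 010101011
Count of 1s: 5

5


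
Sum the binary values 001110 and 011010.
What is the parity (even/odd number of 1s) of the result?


001110 = 14
011010 = 26
Sum = 40 = 101000
1s count = 2

even parity (2 ones in 101000)


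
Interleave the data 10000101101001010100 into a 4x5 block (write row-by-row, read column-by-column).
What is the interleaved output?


Matrix:
  10000
  10110
  10010
  10100
Read columns: 11110000010101100000

11110000010101100000


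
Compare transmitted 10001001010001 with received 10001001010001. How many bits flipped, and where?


XOR: 00000000000000

0 errors (received matches sent)


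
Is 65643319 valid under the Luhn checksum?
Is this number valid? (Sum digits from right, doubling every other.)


Luhn sum = 35
35 mod 10 = 5

Invalid (Luhn sum mod 10 = 5)


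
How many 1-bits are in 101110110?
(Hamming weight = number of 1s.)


Counting 1s in 101110110

6


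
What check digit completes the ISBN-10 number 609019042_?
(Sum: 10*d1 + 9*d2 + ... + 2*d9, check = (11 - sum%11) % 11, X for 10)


Weighted sum: 199
199 mod 11 = 1

Check digit: X


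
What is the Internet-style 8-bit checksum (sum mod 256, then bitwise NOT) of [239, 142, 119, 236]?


Sum = 736 mod 256 = 224
Complement = 31

31


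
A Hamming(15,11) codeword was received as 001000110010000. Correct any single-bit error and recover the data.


Syndrome = 7: error at position 7

Data: 10000010000 (corrected bit 7)


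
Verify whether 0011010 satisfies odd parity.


Number of 1s: 3

Yes, parity is correct (3 ones)


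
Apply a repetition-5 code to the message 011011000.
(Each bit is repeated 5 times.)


Each bit -> 5 copies

000001111111111000001111111111000000000000000


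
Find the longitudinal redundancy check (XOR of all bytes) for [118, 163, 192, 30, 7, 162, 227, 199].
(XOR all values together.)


XOR chain: 118 ^ 163 ^ 192 ^ 30 ^ 7 ^ 162 ^ 227 ^ 199 = 138

138


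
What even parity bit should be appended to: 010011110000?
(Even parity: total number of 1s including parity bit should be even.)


Number of 1s in data: 5
Parity bit: 1

1


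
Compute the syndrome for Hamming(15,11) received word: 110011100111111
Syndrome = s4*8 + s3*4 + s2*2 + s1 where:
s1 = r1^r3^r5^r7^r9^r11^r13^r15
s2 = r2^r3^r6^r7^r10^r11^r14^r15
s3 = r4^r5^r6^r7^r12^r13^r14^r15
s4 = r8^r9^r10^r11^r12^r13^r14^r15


s1=0, s2=1, s3=1, s4=0

Syndrome = 6 (error at position 6)


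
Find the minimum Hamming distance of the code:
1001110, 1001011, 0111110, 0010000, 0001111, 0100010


Comparing all pairs, minimum distance: 2
Can detect 1 errors, correct 0 errors

2


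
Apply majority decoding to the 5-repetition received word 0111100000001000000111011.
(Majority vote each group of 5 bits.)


Groups: 01111, 00000, 00100, 00001, 11011
Majority votes: 10001

10001


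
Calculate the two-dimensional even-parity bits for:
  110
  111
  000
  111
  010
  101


Row parities: 010110
Column parities: 001

Row P: 010110, Col P: 001, Corner: 1


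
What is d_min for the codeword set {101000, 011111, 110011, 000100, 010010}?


Comparing all pairs, minimum distance: 2
Can detect 1 errors, correct 0 errors

2


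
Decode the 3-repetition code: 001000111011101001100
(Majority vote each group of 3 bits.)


Groups: 001, 000, 111, 011, 101, 001, 100
Majority votes: 0011100

0011100


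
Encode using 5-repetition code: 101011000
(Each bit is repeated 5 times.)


Each bit -> 5 copies

111110000011111000001111111111000000000000000


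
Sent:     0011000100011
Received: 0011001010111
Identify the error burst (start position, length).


XOR: 0000001110100

Burst at position 6, length 5


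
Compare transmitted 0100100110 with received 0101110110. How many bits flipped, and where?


XOR: 0001010000

2 error(s) at position(s): 3, 5


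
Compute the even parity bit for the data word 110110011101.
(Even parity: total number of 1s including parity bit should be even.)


Number of 1s in data: 8
Parity bit: 0

0


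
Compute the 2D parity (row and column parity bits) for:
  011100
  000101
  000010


Row parities: 101
Column parities: 011011

Row P: 101, Col P: 011011, Corner: 0


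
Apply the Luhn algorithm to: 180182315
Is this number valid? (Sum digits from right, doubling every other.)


Luhn sum = 32
32 mod 10 = 2

Invalid (Luhn sum mod 10 = 2)


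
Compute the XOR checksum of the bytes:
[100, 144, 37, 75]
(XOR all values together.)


XOR chain: 100 ^ 144 ^ 37 ^ 75 = 154

154


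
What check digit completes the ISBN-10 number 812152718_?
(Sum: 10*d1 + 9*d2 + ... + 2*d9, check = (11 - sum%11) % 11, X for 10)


Weighted sum: 199
199 mod 11 = 1

Check digit: X


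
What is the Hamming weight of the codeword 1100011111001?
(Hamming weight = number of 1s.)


Counting 1s in 1100011111001

8


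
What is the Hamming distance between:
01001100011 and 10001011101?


XOR: 11000111110
Count of 1s: 7

7


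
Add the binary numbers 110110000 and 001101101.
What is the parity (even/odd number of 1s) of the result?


110110000 = 432
001101101 = 109
Sum = 541 = 1000011101
1s count = 5

odd parity (5 ones in 1000011101)


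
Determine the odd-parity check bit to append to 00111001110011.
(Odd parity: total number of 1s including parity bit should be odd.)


Number of 1s in data: 8
Parity bit: 1

1


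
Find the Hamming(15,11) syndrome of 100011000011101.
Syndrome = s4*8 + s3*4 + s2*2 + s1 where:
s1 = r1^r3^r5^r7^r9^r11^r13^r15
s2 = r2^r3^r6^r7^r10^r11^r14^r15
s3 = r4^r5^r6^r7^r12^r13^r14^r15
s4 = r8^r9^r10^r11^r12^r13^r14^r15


s1=1, s2=1, s3=1, s4=0

Syndrome = 7 (error at position 7)


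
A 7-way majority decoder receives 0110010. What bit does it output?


Ones: 3 out of 7
Threshold: 4

0 (3/7 voted 1)


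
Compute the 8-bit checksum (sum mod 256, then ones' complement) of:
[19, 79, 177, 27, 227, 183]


Sum = 712 mod 256 = 200
Complement = 55

55


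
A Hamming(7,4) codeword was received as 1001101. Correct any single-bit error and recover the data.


Syndrome = 7: error at position 7

Data: 0100 (corrected bit 7)


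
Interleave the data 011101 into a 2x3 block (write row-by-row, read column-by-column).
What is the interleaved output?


Matrix:
  011
  101
Read columns: 011011

011011


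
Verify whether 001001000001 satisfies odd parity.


Number of 1s: 3

Yes, parity is correct (3 ones)


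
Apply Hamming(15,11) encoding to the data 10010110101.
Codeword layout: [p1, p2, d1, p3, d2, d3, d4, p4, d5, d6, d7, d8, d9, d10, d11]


Parity bits: p1=1, p2=1, p3=1, p4=0

111100100110101


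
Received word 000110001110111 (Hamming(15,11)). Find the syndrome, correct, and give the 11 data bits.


Syndrome = 5: error at position 5

Data: 00001110111 (corrected bit 5)


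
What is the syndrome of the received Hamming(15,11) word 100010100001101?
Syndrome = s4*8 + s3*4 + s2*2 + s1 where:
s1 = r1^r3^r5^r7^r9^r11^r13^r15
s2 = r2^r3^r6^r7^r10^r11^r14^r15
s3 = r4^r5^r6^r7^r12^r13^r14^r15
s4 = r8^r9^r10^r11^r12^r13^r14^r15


s1=1, s2=0, s3=1, s4=1

Syndrome = 13 (error at position 13)


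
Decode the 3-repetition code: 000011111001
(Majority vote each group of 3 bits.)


Groups: 000, 011, 111, 001
Majority votes: 0110

0110


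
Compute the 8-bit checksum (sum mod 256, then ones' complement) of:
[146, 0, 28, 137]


Sum = 311 mod 256 = 55
Complement = 200

200


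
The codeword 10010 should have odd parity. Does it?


Number of 1s: 2

No, parity error (2 ones)


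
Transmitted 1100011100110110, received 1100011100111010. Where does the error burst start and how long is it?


XOR: 0000000000001100

Burst at position 12, length 2


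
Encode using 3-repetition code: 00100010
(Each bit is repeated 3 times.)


Each bit -> 3 copies

000000111000000000111000


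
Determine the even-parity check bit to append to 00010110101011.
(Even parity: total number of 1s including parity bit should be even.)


Number of 1s in data: 7
Parity bit: 1

1


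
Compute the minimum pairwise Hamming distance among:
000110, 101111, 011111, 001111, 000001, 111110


Comparing all pairs, minimum distance: 1
Can detect 0 errors, correct 0 errors

1
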